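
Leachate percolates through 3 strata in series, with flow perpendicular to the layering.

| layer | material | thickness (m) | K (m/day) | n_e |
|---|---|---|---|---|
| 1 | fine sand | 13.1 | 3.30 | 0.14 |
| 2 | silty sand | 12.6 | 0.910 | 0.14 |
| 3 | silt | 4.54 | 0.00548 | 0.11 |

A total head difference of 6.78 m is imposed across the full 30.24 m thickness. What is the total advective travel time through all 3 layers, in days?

511

With flow normal to the layers, continuity requires the same specific discharge q through every layer.
Σ(b_i/K_i) = 13.1/3.30 + 12.6/0.910 + 4.54/0.00548 = 846.3 d.
q = Δh / Σ(b_i/K_i) = 6.78 / 846.3 = 0.008012 m/day.
In each layer the seepage velocity is v_i = q/n_i, so the layer transit time is t_i = b_i·n_i / q:
  layer 1 (fine sand): t_1 = 13.1 × 0.14 / 0.008012 = 228.9 d
  layer 2 (silty sand): t_2 = 12.6 × 0.14 / 0.008012 = 220.2 d
  layer 3 (silt): t_3 = 4.54 × 0.11 / 0.008012 = 62.34 d
Total t = Σ t_i = 511.4 days.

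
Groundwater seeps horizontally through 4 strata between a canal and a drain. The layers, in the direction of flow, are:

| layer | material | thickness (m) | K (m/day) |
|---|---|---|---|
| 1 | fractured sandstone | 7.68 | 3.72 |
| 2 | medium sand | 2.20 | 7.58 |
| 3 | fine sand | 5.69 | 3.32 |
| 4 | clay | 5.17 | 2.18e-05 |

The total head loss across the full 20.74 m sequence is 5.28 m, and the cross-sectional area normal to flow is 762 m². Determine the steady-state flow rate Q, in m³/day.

0.0170

Flow is perpendicular to layering, so the layers act in series and the equivalent K is the thickness-weighted harmonic mean.
Total thickness L = 7.68 + 2.20 + 5.69 + 5.17 = 20.74 m.
Σ(b_i/K_i) = 7.68/3.72 + 2.20/7.58 + 5.69/3.32 + 5.17/2.18e-05 = 2.372e+05 d.
K_eq = L / Σ(b_i/K_i) = 20.74 / 2.372e+05 = 8.745e-05 m/day.
Q = K_eq · A · (Δh/L) = 8.745e-05 × 762 × (5.28/20.74) = 0.01696 m³/day.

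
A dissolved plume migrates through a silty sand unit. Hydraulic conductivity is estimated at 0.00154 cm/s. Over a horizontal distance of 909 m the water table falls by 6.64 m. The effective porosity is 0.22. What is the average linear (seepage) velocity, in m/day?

Convert K: 0.00154 cm/s × 864 = 1.331 m/day.
Hydraulic gradient i = Δh / L = 6.64 / 909 = 0.007305.
Darcy flux q = K · i = 1.331 × 0.007305 = 0.009719 m/day.
Seepage velocity v = q / n_e = 0.009719 / 0.22 = 0.04418 m/day.

0.0442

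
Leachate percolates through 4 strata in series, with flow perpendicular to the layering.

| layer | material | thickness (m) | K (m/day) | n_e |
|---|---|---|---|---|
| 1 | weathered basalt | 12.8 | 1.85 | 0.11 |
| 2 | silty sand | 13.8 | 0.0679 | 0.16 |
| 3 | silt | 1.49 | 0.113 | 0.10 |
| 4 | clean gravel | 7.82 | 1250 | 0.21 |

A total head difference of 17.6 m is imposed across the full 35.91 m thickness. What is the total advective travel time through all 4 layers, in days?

68.6

With flow normal to the layers, continuity requires the same specific discharge q through every layer.
Σ(b_i/K_i) = 12.8/1.85 + 13.8/0.0679 + 1.49/0.113 + 7.82/1250 = 223.4 d.
q = Δh / Σ(b_i/K_i) = 17.6 / 223.4 = 0.07880 m/day.
In each layer the seepage velocity is v_i = q/n_i, so the layer transit time is t_i = b_i·n_i / q:
  layer 1 (weathered basalt): t_1 = 12.8 × 0.11 / 0.07880 = 17.87 d
  layer 2 (silty sand): t_2 = 13.8 × 0.16 / 0.07880 = 28.02 d
  layer 3 (silt): t_3 = 1.49 × 0.10 / 0.07880 = 1.891 d
  layer 4 (clean gravel): t_4 = 7.82 × 0.21 / 0.07880 = 20.84 d
Total t = Σ t_i = 68.62 days.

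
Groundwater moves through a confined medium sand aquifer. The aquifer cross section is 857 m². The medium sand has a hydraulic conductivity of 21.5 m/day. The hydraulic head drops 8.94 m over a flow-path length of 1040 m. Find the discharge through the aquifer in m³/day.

158

Hydraulic gradient i = Δh / L = 8.94 / 1040 = 0.008596.
Darcy's law: Q = K · A · i = 21.50 × 857.0 × 0.008596 = 158.4 m³/day.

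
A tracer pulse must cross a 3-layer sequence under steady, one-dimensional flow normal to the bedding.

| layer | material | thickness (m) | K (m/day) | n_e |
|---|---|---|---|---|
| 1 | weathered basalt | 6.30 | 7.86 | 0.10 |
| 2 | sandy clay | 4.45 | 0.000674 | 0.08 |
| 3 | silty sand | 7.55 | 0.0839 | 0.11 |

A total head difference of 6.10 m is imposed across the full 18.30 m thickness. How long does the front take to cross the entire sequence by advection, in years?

With flow normal to the layers, continuity requires the same specific discharge q through every layer.
Σ(b_i/K_i) = 6.30/7.86 + 4.45/0.000674 + 7.55/0.0839 = 6693 d.
q = Δh / Σ(b_i/K_i) = 6.10 / 6693 = 0.0009114 m/day.
In each layer the seepage velocity is v_i = q/n_i, so the layer transit time is t_i = b_i·n_i / q:
  layer 1 (weathered basalt): t_1 = 6.30 × 0.10 / 0.0009114 = 691.3 d
  layer 2 (sandy clay): t_2 = 4.45 × 0.08 / 0.0009114 = 390.6 d
  layer 3 (silty sand): t_3 = 7.55 × 0.11 / 0.0009114 = 911.3 d
Total t = Σ t_i = 1993 days = 5.457 years.

5.46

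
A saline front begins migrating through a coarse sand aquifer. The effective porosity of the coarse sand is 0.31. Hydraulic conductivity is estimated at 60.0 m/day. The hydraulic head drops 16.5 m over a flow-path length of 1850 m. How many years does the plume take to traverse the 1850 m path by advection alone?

Hydraulic gradient i = Δh / L = 16.5 / 1850 = 0.008919.
Darcy flux q = K · i = 60.00 × 0.008919 = 0.5351 m/day.
Seepage velocity v = q / n_e = 0.5351 / 0.31 = 1.726 m/day.
Travel time t = L / v = 1850 / 1.726 = 1072 days = 2.934 years.

2.93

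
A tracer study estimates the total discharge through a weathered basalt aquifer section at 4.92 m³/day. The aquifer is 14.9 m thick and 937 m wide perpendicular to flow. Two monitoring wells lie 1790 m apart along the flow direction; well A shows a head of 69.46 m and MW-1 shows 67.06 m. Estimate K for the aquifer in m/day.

0.263

Cross-sectional area A = 937 × 14.9 = 13961 m².
Hydraulic gradient i = (69.46 − 67.06) / 1790 = 2.4 / 1790 = 0.001341.
From Q = K·A·i, K = Q / (A·i) = 4.92 / (13961 × 0.001341) = 0.2628 m/day.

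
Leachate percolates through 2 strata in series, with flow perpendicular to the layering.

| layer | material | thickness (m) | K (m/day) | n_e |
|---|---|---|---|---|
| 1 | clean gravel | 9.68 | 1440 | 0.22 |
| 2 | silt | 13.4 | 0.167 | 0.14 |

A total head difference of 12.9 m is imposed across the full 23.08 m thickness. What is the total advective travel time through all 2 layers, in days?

24.9

With flow normal to the layers, continuity requires the same specific discharge q through every layer.
Σ(b_i/K_i) = 9.68/1440 + 13.4/0.167 = 80.25 d.
q = Δh / Σ(b_i/K_i) = 12.9 / 80.25 = 0.1608 m/day.
In each layer the seepage velocity is v_i = q/n_i, so the layer transit time is t_i = b_i·n_i / q:
  layer 1 (clean gravel): t_1 = 9.68 × 0.22 / 0.1608 = 13.25 d
  layer 2 (silt): t_2 = 13.4 × 0.14 / 0.1608 = 11.67 d
Total t = Σ t_i = 24.92 days.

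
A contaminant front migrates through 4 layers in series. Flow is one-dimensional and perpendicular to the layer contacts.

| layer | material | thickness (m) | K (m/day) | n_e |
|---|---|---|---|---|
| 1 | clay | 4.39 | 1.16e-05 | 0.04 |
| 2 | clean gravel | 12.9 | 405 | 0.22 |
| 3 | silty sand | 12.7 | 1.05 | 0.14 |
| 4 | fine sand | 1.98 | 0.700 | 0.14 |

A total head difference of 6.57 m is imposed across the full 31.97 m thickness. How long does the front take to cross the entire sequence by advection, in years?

799

With flow normal to the layers, continuity requires the same specific discharge q through every layer.
Σ(b_i/K_i) = 4.39/1.16e-05 + 12.9/405 + 12.7/1.05 + 1.98/0.700 = 3.785e+05 d.
q = Δh / Σ(b_i/K_i) = 6.57 / 3.785e+05 = 1.736e-05 m/day.
In each layer the seepage velocity is v_i = q/n_i, so the layer transit time is t_i = b_i·n_i / q:
  layer 1 (clay): t_1 = 4.39 × 0.04 / 1.736e-05 = 10115 d
  layer 2 (clean gravel): t_2 = 12.9 × 0.22 / 1.736e-05 = 1.635e+05 d
  layer 3 (silty sand): t_3 = 12.7 × 0.14 / 1.736e-05 = 1.024e+05 d
  layer 4 (fine sand): t_4 = 1.98 × 0.14 / 1.736e-05 = 15968 d
Total t = Σ t_i = 2.920e+05 days = 799.4 years.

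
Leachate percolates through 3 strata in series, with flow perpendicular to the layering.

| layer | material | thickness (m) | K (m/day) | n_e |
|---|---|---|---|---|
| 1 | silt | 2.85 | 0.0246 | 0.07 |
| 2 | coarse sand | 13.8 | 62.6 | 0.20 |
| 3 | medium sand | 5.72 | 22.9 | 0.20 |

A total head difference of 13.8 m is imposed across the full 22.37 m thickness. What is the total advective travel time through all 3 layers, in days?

34.6

With flow normal to the layers, continuity requires the same specific discharge q through every layer.
Σ(b_i/K_i) = 2.85/0.0246 + 13.8/62.6 + 5.72/22.9 = 116.3 d.
q = Δh / Σ(b_i/K_i) = 13.8 / 116.3 = 0.1186 m/day.
In each layer the seepage velocity is v_i = q/n_i, so the layer transit time is t_i = b_i·n_i / q:
  layer 1 (silt): t_1 = 2.85 × 0.07 / 0.1186 = 1.682 d
  layer 2 (coarse sand): t_2 = 13.8 × 0.20 / 0.1186 = 23.26 d
  layer 3 (medium sand): t_3 = 5.72 × 0.20 / 0.1186 = 9.643 d
Total t = Σ t_i = 34.59 days.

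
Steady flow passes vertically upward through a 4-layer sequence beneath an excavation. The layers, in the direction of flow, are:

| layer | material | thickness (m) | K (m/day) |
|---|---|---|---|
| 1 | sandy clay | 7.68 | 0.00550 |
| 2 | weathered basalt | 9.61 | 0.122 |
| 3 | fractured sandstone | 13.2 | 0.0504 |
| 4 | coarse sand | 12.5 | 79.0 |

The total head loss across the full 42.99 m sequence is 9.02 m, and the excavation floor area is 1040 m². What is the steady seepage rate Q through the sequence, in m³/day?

5.40

Flow is perpendicular to layering, so the layers act in series and the equivalent K is the thickness-weighted harmonic mean.
Total thickness L = 7.68 + 9.61 + 13.2 + 12.5 = 42.99 m.
Σ(b_i/K_i) = 7.68/0.00550 + 9.61/0.122 + 13.2/0.0504 + 12.5/79.0 = 1737 d.
K_eq = L / Σ(b_i/K_i) = 42.99 / 1737 = 0.02475 m/day.
Q = K_eq · A · (Δh/L) = 0.02475 × 1040 × (9.02/42.99) = 5.400 m³/day.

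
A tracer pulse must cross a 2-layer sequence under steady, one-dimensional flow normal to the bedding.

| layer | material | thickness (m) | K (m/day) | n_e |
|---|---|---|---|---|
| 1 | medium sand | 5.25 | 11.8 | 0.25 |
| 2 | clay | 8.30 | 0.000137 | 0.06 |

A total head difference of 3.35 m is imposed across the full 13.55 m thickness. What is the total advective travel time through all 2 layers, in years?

With flow normal to the layers, continuity requires the same specific discharge q through every layer.
Σ(b_i/K_i) = 5.25/11.8 + 8.30/0.000137 = 60584 d.
q = Δh / Σ(b_i/K_i) = 3.35 / 60584 = 5.529e-05 m/day.
In each layer the seepage velocity is v_i = q/n_i, so the layer transit time is t_i = b_i·n_i / q:
  layer 1 (medium sand): t_1 = 5.25 × 0.25 / 5.529e-05 = 23736 d
  layer 2 (clay): t_2 = 8.30 × 0.06 / 5.529e-05 = 9006 d
Total t = Σ t_i = 32743 days = 89.64 years.

89.6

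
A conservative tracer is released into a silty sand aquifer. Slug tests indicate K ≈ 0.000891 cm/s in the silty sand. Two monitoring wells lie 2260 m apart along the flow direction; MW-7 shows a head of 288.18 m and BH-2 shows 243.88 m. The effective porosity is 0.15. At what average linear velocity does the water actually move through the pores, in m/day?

0.101

Convert K: 0.000891 cm/s × 864 = 0.7698 m/day.
Hydraulic gradient i = (288.18 − 243.88) / 2260 = 44.3 / 2260 = 0.01960.
Darcy flux q = K · i = 0.7698 × 0.01960 = 0.01509 m/day.
Seepage velocity v = q / n_e = 0.01509 / 0.15 = 0.1006 m/day.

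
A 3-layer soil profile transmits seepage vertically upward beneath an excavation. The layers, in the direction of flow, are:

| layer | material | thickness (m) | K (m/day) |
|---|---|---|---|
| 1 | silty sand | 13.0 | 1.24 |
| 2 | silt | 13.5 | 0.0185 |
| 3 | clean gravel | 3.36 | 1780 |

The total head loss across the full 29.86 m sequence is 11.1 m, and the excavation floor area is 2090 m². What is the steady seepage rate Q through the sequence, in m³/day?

31.3

Flow is perpendicular to layering, so the layers act in series and the equivalent K is the thickness-weighted harmonic mean.
Total thickness L = 13.0 + 13.5 + 3.36 = 29.86 m.
Σ(b_i/K_i) = 13.0/1.24 + 13.5/0.0185 + 3.36/1780 = 740.2 d.
K_eq = L / Σ(b_i/K_i) = 29.86 / 740.2 = 0.04034 m/day.
Q = K_eq · A · (Δh/L) = 0.04034 × 2090 × (11.1/29.86) = 31.34 m³/day.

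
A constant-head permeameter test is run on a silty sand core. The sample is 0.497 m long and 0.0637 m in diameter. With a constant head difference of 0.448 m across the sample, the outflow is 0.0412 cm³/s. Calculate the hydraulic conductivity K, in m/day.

1.24

Cross-sectional area A = π·(d/2)² = π × (0.0637/2)² = 0.003187 m².
Convert discharge: 0.0412 cm³/s = 4.120e-08 m³/s.
Darcy's law rearranged: K = Q·L / (A·Δh) = 4.120e-08 × 0.497 / (0.003187 × 0.448) = 1.434e-05 m/s = 1.239 m/day.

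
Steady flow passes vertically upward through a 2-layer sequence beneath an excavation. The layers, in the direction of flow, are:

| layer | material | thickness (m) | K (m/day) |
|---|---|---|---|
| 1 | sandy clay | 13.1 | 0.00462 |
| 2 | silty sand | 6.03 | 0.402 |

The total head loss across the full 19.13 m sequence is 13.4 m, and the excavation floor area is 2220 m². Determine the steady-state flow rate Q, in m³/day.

Flow is perpendicular to layering, so the layers act in series and the equivalent K is the thickness-weighted harmonic mean.
Total thickness L = 13.1 + 6.03 = 19.13 m.
Σ(b_i/K_i) = 13.1/0.00462 + 6.03/0.402 = 2850 d.
K_eq = L / Σ(b_i/K_i) = 19.13 / 2850 = 0.006711 m/day.
Q = K_eq · A · (Δh/L) = 0.006711 × 2220 × (13.4/19.13) = 10.44 m³/day.

10.4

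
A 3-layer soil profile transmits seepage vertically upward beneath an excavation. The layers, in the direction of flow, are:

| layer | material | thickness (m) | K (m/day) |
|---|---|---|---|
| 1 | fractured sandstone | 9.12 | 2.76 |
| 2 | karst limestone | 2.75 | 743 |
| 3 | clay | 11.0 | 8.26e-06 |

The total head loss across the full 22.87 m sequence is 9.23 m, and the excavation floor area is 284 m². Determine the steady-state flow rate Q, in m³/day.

0.00197

Flow is perpendicular to layering, so the layers act in series and the equivalent K is the thickness-weighted harmonic mean.
Total thickness L = 9.12 + 2.75 + 11.0 = 22.87 m.
Σ(b_i/K_i) = 9.12/2.76 + 2.75/743 + 11.0/8.26e-06 = 1.332e+06 d.
K_eq = L / Σ(b_i/K_i) = 22.87 / 1.332e+06 = 1.717e-05 m/day.
Q = K_eq · A · (Δh/L) = 1.717e-05 × 284 × (9.23/22.87) = 0.001968 m³/day.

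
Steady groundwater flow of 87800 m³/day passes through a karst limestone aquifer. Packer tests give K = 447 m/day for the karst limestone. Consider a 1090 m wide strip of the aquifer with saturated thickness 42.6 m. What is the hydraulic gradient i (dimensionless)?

Cross-sectional area A = 1090 × 42.6 = 46434 m².
From Q = K·A·i, i = Q / (K·A) = 87800 / (447.0 × 46434) = 0.004230.

0.00423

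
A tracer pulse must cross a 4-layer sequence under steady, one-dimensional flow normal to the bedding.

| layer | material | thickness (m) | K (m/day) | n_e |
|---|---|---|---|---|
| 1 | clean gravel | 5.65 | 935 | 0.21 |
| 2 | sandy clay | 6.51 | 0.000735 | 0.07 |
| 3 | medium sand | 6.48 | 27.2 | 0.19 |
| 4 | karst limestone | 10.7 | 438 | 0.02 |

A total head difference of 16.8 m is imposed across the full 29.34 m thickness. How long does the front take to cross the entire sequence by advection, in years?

4.46

With flow normal to the layers, continuity requires the same specific discharge q through every layer.
Σ(b_i/K_i) = 5.65/935 + 6.51/0.000735 + 6.48/27.2 + 10.7/438 = 8857 d.
q = Δh / Σ(b_i/K_i) = 16.8 / 8857 = 0.001897 m/day.
In each layer the seepage velocity is v_i = q/n_i, so the layer transit time is t_i = b_i·n_i / q:
  layer 1 (clean gravel): t_1 = 5.65 × 0.21 / 0.001897 = 625.6 d
  layer 2 (sandy clay): t_2 = 6.51 × 0.07 / 0.001897 = 240.3 d
  layer 3 (medium sand): t_3 = 6.48 × 0.19 / 0.001897 = 649.1 d
  layer 4 (karst limestone): t_4 = 10.7 × 0.02 / 0.001897 = 112.8 d
Total t = Σ t_i = 1628 days = 4.457 years.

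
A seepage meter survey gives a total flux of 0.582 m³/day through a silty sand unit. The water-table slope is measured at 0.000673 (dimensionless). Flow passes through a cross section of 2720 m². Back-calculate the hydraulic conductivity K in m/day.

Hydraulic gradient i = 0.000673.
From Q = K·A·i, K = Q / (A·i) = 0.582 / (2720 × 0.0006730) = 0.3179 m/day.

0.318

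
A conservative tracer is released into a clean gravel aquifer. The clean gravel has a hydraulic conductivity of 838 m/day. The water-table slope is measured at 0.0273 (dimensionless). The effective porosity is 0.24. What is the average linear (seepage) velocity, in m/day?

95.3

Hydraulic gradient i = 0.0273.
Darcy flux q = K · i = 838.0 × 0.02730 = 22.88 m/day.
Seepage velocity v = q / n_e = 22.88 / 0.24 = 95.32 m/day.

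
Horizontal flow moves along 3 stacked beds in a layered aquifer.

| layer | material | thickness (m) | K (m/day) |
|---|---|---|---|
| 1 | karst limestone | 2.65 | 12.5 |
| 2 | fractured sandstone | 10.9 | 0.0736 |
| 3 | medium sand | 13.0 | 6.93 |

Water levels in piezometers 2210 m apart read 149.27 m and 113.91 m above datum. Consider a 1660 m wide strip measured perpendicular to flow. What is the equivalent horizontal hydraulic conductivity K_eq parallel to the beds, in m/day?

Flow is parallel to layering, so each bed carries its own Darcy discharge and the transmissivities add.
Σ(K_i·b_i) = 12.5×2.65 + 0.0736×10.9 + 6.93×13.0 = 124.0 m²/day.
Total thickness b = 26.55 m, so K_eq = Σ(K_i·b_i)/b = 4.671 m/day.

4.67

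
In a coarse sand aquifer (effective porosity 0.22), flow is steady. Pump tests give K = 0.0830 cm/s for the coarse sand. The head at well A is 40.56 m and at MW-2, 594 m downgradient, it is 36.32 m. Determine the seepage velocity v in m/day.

2.33

Convert K: 0.0830 cm/s × 864 = 71.71 m/day.
Hydraulic gradient i = (40.56 − 36.32) / 594 = 4.24 / 594 = 0.007138.
Darcy flux q = K · i = 71.71 × 0.007138 = 0.5119 m/day.
Seepage velocity v = q / n_e = 0.5119 / 0.22 = 2.327 m/day.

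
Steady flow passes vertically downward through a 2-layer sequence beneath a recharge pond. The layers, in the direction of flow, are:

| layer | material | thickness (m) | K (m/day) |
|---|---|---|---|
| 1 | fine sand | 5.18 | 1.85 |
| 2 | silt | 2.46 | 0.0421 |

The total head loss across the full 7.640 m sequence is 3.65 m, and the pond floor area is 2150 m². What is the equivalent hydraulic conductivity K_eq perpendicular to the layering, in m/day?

0.125

Flow is perpendicular to layering, so the layers act in series and the equivalent K is the thickness-weighted harmonic mean.
Total thickness L = 5.18 + 2.46 = 7.640 m.
Σ(b_i/K_i) = 5.18/1.85 + 2.46/0.0421 = 61.23 d.
K_eq = L / Σ(b_i/K_i) = 7.640 / 61.23 = 0.1248 m/day.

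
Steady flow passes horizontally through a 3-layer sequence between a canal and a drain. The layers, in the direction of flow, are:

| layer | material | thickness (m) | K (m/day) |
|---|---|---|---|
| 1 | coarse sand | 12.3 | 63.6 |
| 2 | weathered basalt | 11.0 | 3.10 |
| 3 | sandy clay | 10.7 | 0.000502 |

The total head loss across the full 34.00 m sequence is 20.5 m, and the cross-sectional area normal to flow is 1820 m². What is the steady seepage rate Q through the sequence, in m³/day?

1.75

Flow is perpendicular to layering, so the layers act in series and the equivalent K is the thickness-weighted harmonic mean.
Total thickness L = 12.3 + 11.0 + 10.7 = 34.00 m.
Σ(b_i/K_i) = 12.3/63.6 + 11.0/3.10 + 10.7/0.000502 = 21318 d.
K_eq = L / Σ(b_i/K_i) = 34.00 / 21318 = 0.001595 m/day.
Q = K_eq · A · (Δh/L) = 0.001595 × 1820 × (20.5/34.00) = 1.750 m³/day.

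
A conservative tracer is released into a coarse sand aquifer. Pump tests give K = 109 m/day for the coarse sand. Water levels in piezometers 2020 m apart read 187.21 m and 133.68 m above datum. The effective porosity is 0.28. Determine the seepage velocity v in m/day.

Hydraulic gradient i = (187.21 − 133.68) / 2020 = 53.53 / 2020 = 0.02650.
Darcy flux q = K · i = 109.0 × 0.02650 = 2.889 m/day.
Seepage velocity v = q / n_e = 2.889 / 0.28 = 10.32 m/day.

10.3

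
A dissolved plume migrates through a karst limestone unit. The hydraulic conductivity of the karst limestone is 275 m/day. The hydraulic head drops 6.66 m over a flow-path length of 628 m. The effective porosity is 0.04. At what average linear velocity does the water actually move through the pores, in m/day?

Hydraulic gradient i = Δh / L = 6.66 / 628 = 0.01061.
Darcy flux q = K · i = 275.0 × 0.01061 = 2.916 m/day.
Seepage velocity v = q / n_e = 2.916 / 0.04 = 72.91 m/day.

72.9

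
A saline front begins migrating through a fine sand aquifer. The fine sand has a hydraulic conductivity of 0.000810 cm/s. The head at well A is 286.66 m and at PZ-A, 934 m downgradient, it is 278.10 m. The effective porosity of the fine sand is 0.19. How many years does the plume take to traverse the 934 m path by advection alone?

75.8

Convert K: 0.000810 cm/s × 864 = 0.6998 m/day.
Hydraulic gradient i = (286.66 − 278.10) / 934 = 8.56 / 934 = 0.009165.
Darcy flux q = K · i = 0.6998 × 0.009165 = 0.006414 m/day.
Seepage velocity v = q / n_e = 0.006414 / 0.19 = 0.03376 m/day.
Travel time t = L / v = 934 / 0.03376 = 27668 days = 75.75 years.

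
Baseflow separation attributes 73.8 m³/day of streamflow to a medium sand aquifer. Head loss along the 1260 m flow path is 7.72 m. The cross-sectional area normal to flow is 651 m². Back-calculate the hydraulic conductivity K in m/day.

18.5

Hydraulic gradient i = Δh / L = 7.72 / 1260 = 0.006127.
From Q = K·A·i, K = Q / (A·i) = 73.8 / (651.0 × 0.006127) = 18.50 m/day.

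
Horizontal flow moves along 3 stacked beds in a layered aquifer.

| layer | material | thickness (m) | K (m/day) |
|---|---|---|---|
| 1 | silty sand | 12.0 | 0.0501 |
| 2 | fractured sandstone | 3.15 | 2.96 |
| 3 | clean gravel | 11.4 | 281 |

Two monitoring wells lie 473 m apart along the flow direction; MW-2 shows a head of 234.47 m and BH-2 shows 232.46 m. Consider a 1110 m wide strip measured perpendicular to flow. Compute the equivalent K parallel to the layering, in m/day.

Flow is parallel to layering, so each bed carries its own Darcy discharge and the transmissivities add.
Σ(K_i·b_i) = 0.0501×12.0 + 2.96×3.15 + 281×11.4 = 3213 m²/day.
Total thickness b = 26.55 m, so K_eq = Σ(K_i·b_i)/b = 121.0 m/day.

121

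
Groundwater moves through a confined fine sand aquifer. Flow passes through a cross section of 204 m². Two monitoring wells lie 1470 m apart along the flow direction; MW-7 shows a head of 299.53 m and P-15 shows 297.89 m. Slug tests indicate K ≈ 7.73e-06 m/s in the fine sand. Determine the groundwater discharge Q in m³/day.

0.152

Convert K: 7.73e-06 m/s × 86400 = 0.6679 m/day.
Hydraulic gradient i = (299.53 − 297.89) / 1470 = 1.64 / 1470 = 0.001116.
Darcy's law: Q = K · A · i = 0.6679 × 204.0 × 0.001116 = 0.1520 m³/day.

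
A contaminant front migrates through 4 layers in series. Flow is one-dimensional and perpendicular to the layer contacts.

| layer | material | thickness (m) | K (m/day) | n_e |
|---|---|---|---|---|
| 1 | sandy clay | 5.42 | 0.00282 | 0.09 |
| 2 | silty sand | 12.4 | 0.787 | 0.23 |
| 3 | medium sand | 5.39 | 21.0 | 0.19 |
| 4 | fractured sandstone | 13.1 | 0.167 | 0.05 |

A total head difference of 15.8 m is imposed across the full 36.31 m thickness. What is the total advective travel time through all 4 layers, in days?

With flow normal to the layers, continuity requires the same specific discharge q through every layer.
Σ(b_i/K_i) = 5.42/0.00282 + 12.4/0.787 + 5.39/21.0 + 13.1/0.167 = 2016 d.
q = Δh / Σ(b_i/K_i) = 15.8 / 2016 = 0.007836 m/day.
In each layer the seepage velocity is v_i = q/n_i, so the layer transit time is t_i = b_i·n_i / q:
  layer 1 (sandy clay): t_1 = 5.42 × 0.09 / 0.007836 = 62.25 d
  layer 2 (silty sand): t_2 = 12.4 × 0.23 / 0.007836 = 364.0 d
  layer 3 (medium sand): t_3 = 5.39 × 0.19 / 0.007836 = 130.7 d
  layer 4 (fractured sandstone): t_4 = 13.1 × 0.05 / 0.007836 = 83.59 d
Total t = Σ t_i = 640.5 days.

641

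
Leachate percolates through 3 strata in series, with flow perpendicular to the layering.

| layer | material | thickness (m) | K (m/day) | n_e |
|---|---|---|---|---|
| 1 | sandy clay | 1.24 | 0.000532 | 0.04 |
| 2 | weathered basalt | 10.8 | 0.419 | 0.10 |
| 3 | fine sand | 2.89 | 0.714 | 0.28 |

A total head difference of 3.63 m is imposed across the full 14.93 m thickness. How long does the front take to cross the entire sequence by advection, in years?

With flow normal to the layers, continuity requires the same specific discharge q through every layer.
Σ(b_i/K_i) = 1.24/0.000532 + 10.8/0.419 + 2.89/0.714 = 2361 d.
q = Δh / Σ(b_i/K_i) = 3.63 / 2361 = 0.001538 m/day.
In each layer the seepage velocity is v_i = q/n_i, so the layer transit time is t_i = b_i·n_i / q:
  layer 1 (sandy clay): t_1 = 1.24 × 0.04 / 0.001538 = 32.26 d
  layer 2 (weathered basalt): t_2 = 10.8 × 0.10 / 0.001538 = 702.3 d
  layer 3 (fine sand): t_3 = 2.89 × 0.28 / 0.001538 = 526.2 d
Total t = Σ t_i = 1261 days = 3.452 years.

3.45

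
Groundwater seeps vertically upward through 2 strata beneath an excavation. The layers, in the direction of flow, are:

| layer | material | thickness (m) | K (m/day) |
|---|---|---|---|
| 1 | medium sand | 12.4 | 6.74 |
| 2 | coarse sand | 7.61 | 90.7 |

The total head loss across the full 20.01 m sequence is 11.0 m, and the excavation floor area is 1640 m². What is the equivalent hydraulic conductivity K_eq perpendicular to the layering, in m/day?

Flow is perpendicular to layering, so the layers act in series and the equivalent K is the thickness-weighted harmonic mean.
Total thickness L = 12.4 + 7.61 = 20.01 m.
Σ(b_i/K_i) = 12.4/6.74 + 7.61/90.7 = 1.924 d.
K_eq = L / Σ(b_i/K_i) = 20.01 / 1.924 = 10.40 m/day.

10.4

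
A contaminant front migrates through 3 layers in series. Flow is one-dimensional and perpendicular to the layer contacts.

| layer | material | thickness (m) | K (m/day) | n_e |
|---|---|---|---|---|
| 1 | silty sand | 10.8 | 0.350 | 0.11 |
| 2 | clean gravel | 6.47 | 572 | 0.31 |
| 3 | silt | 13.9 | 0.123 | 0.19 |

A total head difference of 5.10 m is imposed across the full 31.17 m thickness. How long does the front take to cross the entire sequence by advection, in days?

With flow normal to the layers, continuity requires the same specific discharge q through every layer.
Σ(b_i/K_i) = 10.8/0.350 + 6.47/572 + 13.9/0.123 = 143.9 d.
q = Δh / Σ(b_i/K_i) = 5.10 / 143.9 = 0.03545 m/day.
In each layer the seepage velocity is v_i = q/n_i, so the layer transit time is t_i = b_i·n_i / q:
  layer 1 (silty sand): t_1 = 10.8 × 0.11 / 0.03545 = 33.51 d
  layer 2 (clean gravel): t_2 = 6.47 × 0.31 / 0.03545 = 56.58 d
  layer 3 (silt): t_3 = 13.9 × 0.19 / 0.03545 = 74.51 d
Total t = Σ t_i = 164.6 days.

165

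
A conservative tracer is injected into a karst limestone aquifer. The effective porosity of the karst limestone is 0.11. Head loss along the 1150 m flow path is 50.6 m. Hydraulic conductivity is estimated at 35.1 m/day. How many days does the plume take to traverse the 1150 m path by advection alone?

Hydraulic gradient i = Δh / L = 50.6 / 1150 = 0.04400.
Darcy flux q = K · i = 35.10 × 0.04400 = 1.544 m/day.
Seepage velocity v = q / n_e = 1.544 / 0.11 = 14.04 m/day.
Travel time t = L / v = 1150 / 14.04 = 81.91 days.

81.9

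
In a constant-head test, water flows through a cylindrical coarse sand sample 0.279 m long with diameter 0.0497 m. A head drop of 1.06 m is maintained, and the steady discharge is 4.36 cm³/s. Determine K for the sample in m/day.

51.1

Cross-sectional area A = π·(d/2)² = π × (0.0497/2)² = 0.001940 m².
Convert discharge: 4.36 cm³/s = 4.360e-06 m³/s.
Darcy's law rearranged: K = Q·L / (A·Δh) = 4.360e-06 × 0.279 / (0.001940 × 1.06) = 0.0005915 m/s = 51.11 m/day.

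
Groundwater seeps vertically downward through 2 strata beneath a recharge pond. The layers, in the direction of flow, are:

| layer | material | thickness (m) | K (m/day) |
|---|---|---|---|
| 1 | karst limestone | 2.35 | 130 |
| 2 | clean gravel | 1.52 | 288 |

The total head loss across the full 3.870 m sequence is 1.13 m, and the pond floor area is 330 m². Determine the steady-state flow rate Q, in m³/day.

16000

Flow is perpendicular to layering, so the layers act in series and the equivalent K is the thickness-weighted harmonic mean.
Total thickness L = 2.35 + 1.52 = 3.870 m.
Σ(b_i/K_i) = 2.35/130 + 1.52/288 = 0.02335 d.
K_eq = L / Σ(b_i/K_i) = 3.870 / 0.02335 = 165.7 m/day.
Q = K_eq · A · (Δh/L) = 165.7 × 330 × (1.13/3.870) = 15967 m³/day.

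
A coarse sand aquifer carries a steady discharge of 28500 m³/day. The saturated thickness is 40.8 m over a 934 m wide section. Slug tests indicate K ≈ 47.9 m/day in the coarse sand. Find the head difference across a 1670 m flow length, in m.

26.1

Cross-sectional area A = 934 × 40.8 = 38107 m².
From Q = K·A·i, i = Q / (K·A) = 28500 / (47.90 × 38107) = 0.01561.
Head loss Δh = i · L = 0.01561 × 1670 = 26.07 m.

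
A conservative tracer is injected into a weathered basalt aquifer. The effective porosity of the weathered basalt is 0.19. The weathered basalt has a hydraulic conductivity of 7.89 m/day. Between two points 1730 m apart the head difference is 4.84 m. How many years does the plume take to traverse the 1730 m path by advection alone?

Hydraulic gradient i = Δh / L = 4.84 / 1730 = 0.002798.
Darcy flux q = K · i = 7.890 × 0.002798 = 0.02207 m/day.
Seepage velocity v = q / n_e = 0.02207 / 0.19 = 0.1162 m/day.
Travel time t = L / v = 1730 / 0.1162 = 14891 days = 40.77 years.

40.8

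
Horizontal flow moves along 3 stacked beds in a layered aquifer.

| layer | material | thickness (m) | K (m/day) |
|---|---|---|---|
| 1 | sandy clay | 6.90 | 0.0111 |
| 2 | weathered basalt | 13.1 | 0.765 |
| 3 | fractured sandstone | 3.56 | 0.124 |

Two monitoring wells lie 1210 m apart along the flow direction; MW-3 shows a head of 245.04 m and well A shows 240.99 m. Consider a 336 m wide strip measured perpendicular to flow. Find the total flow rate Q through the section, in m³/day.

11.9

Flow is parallel to layering, so each bed carries its own Darcy discharge and the transmissivities add.
Σ(K_i·b_i) = 0.0111×6.90 + 0.765×13.1 + 0.124×3.56 = 10.54 m²/day.
Hydraulic gradient i = (245.04 − 240.99) / 1210 = 4.05 / 1210 = 0.003347.
Q = Σ(K_i·b_i) · W · i = 10.54 × 336 × 0.003347 = 11.85 m³/day.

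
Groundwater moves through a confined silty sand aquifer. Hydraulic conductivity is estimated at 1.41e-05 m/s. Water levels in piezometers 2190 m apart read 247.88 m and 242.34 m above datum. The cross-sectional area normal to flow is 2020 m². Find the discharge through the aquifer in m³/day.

6.23

Convert K: 1.41e-05 m/s × 86400 = 1.218 m/day.
Hydraulic gradient i = (247.88 − 242.34) / 2190 = 5.54 / 2190 = 0.002530.
Darcy's law: Q = K · A · i = 1.218 × 2020 × 0.002530 = 6.225 m³/day.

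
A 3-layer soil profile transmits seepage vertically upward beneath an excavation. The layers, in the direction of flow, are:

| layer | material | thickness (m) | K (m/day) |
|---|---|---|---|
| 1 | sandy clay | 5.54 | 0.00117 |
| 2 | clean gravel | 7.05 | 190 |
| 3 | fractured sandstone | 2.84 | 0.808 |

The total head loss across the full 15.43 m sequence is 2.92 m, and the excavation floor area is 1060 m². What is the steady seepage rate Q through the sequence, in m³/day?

0.653

Flow is perpendicular to layering, so the layers act in series and the equivalent K is the thickness-weighted harmonic mean.
Total thickness L = 5.54 + 7.05 + 2.84 = 15.43 m.
Σ(b_i/K_i) = 5.54/0.00117 + 7.05/190 + 2.84/0.808 = 4739 d.
K_eq = L / Σ(b_i/K_i) = 15.43 / 4739 = 0.003256 m/day.
Q = K_eq · A · (Δh/L) = 0.003256 × 1060 × (2.92/15.43) = 0.6532 m³/day.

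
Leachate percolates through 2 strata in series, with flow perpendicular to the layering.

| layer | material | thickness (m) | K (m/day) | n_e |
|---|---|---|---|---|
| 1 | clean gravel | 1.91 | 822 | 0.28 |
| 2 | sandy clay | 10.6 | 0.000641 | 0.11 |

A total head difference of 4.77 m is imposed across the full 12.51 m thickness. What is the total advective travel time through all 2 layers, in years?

16.1

With flow normal to the layers, continuity requires the same specific discharge q through every layer.
Σ(b_i/K_i) = 1.91/822 + 10.6/0.000641 = 16537 d.
q = Δh / Σ(b_i/K_i) = 4.77 / 16537 = 0.0002884 m/day.
In each layer the seepage velocity is v_i = q/n_i, so the layer transit time is t_i = b_i·n_i / q:
  layer 1 (clean gravel): t_1 = 1.91 × 0.28 / 0.0002884 = 1854 d
  layer 2 (sandy clay): t_2 = 10.6 × 0.11 / 0.0002884 = 4042 d
Total t = Σ t_i = 5896 days = 16.14 years.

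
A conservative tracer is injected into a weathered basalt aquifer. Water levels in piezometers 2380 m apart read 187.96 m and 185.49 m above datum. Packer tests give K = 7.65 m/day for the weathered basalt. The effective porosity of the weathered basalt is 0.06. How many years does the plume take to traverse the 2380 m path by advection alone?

Hydraulic gradient i = (187.96 − 185.49) / 2380 = 2.47 / 2380 = 0.001038.
Darcy flux q = K · i = 7.650 × 0.001038 = 0.007939 m/day.
Seepage velocity v = q / n_e = 0.007939 / 0.06 = 0.1323 m/day.
Travel time t = L / v = 2380 / 0.1323 = 17987 days = 49.24 years.

49.2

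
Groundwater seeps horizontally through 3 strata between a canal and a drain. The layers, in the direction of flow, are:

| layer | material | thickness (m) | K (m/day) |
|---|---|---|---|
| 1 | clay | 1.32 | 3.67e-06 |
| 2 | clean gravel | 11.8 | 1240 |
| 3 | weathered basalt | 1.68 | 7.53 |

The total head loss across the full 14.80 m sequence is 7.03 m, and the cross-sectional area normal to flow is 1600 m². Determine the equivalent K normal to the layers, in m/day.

Flow is perpendicular to layering, so the layers act in series and the equivalent K is the thickness-weighted harmonic mean.
Total thickness L = 1.32 + 11.8 + 1.68 = 14.80 m.
Σ(b_i/K_i) = 1.32/3.67e-06 + 11.8/1240 + 1.68/7.53 = 3.597e+05 d.
K_eq = L / Σ(b_i/K_i) = 14.80 / 3.597e+05 = 4.115e-05 m/day.

4.11e-05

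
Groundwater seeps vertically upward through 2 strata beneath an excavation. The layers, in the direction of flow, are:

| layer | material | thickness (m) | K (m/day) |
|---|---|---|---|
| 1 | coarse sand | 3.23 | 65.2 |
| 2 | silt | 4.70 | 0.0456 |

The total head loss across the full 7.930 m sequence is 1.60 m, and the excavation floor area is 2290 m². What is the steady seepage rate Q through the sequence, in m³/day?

35.5

Flow is perpendicular to layering, so the layers act in series and the equivalent K is the thickness-weighted harmonic mean.
Total thickness L = 3.23 + 4.70 = 7.930 m.
Σ(b_i/K_i) = 3.23/65.2 + 4.70/0.0456 = 103.1 d.
K_eq = L / Σ(b_i/K_i) = 7.930 / 103.1 = 0.07690 m/day.
Q = K_eq · A · (Δh/L) = 0.07690 × 2290 × (1.60/7.930) = 35.53 m³/day.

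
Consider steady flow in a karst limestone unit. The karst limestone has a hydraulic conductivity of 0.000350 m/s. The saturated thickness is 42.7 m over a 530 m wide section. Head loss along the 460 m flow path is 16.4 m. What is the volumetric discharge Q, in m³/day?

24400

Convert K: 0.000350 m/s × 86400 = 30.24 m/day.
Cross-sectional area A = 530 × 42.7 = 22631 m².
Hydraulic gradient i = Δh / L = 16.4 / 460 = 0.03565.
Darcy's law: Q = K · A · i = 30.24 × 22631 × 0.03565 = 24399 m³/day.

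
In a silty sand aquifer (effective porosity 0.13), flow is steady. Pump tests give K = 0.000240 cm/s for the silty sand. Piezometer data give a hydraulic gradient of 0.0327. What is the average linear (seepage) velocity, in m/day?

Convert K: 0.000240 cm/s × 864 = 0.2074 m/day.
Hydraulic gradient i = 0.0327.
Darcy flux q = K · i = 0.2074 × 0.03270 = 0.006781 m/day.
Seepage velocity v = q / n_e = 0.006781 / 0.13 = 0.05216 m/day.

0.0522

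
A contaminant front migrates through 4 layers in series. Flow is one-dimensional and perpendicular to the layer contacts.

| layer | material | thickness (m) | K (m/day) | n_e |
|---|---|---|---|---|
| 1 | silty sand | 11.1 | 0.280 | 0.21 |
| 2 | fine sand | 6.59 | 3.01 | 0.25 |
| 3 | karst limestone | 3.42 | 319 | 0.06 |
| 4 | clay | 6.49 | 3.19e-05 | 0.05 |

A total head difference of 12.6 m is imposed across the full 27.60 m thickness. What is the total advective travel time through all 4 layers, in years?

With flow normal to the layers, continuity requires the same specific discharge q through every layer.
Σ(b_i/K_i) = 11.1/0.280 + 6.59/3.01 + 3.42/319 + 6.49/3.19e-05 = 2.035e+05 d.
q = Δh / Σ(b_i/K_i) = 12.6 / 2.035e+05 = 6.192e-05 m/day.
In each layer the seepage velocity is v_i = q/n_i, so the layer transit time is t_i = b_i·n_i / q:
  layer 1 (silty sand): t_1 = 11.1 × 0.21 / 6.192e-05 = 37646 d
  layer 2 (fine sand): t_2 = 6.59 × 0.25 / 6.192e-05 = 26607 d
  layer 3 (karst limestone): t_3 = 3.42 × 0.06 / 6.192e-05 = 3314 d
  layer 4 (clay): t_4 = 6.49 × 0.05 / 6.192e-05 = 5241 d
Total t = Σ t_i = 72807 days = 199.3 years.

199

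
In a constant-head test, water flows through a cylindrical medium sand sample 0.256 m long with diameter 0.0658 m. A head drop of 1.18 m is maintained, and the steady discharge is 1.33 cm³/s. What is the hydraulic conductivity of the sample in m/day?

Cross-sectional area A = π·(d/2)² = π × (0.0658/2)² = 0.003400 m².
Convert discharge: 1.33 cm³/s = 1.330e-06 m³/s.
Darcy's law rearranged: K = Q·L / (A·Δh) = 1.330e-06 × 0.256 / (0.003400 × 1.18) = 8.485e-05 m/s = 7.331 m/day.

7.33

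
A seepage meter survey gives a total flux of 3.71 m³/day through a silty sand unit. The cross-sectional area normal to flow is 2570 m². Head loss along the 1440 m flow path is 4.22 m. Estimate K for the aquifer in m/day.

0.493

Hydraulic gradient i = Δh / L = 4.22 / 1440 = 0.002931.
From Q = K·A·i, K = Q / (A·i) = 3.71 / (2570 × 0.002931) = 0.4926 m/day.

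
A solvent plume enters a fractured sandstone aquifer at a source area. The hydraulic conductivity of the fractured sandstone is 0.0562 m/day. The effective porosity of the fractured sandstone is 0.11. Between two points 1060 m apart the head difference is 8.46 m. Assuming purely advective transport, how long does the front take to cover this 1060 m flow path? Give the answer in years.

712

Hydraulic gradient i = Δh / L = 8.46 / 1060 = 0.007981.
Darcy flux q = K · i = 0.05620 × 0.007981 = 0.0004485 m/day.
Seepage velocity v = q / n_e = 0.0004485 / 0.11 = 0.004078 m/day.
Travel time t = L / v = 1060 / 0.004078 = 2.600e+05 days = 711.7 years.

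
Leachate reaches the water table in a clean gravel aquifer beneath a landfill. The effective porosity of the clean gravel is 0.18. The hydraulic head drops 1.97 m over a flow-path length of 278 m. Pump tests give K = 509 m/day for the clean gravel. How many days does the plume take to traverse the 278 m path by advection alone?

Hydraulic gradient i = Δh / L = 1.97 / 278 = 0.007086.
Darcy flux q = K · i = 509.0 × 0.007086 = 3.607 m/day.
Seepage velocity v = q / n_e = 3.607 / 0.18 = 20.04 m/day.
Travel time t = L / v = 278 / 20.04 = 13.87 days.

13.9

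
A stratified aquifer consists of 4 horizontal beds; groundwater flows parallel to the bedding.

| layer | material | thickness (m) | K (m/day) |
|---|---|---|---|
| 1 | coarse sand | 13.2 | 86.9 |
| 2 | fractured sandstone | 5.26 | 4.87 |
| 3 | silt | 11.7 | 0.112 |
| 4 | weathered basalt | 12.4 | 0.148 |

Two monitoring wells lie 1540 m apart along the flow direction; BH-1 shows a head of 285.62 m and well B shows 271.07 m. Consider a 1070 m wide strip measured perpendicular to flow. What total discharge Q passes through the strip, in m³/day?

11900

Flow is parallel to layering, so each bed carries its own Darcy discharge and the transmissivities add.
Σ(K_i·b_i) = 86.9×13.2 + 4.87×5.26 + 0.112×11.7 + 0.148×12.4 = 1176 m²/day.
Hydraulic gradient i = (285.62 − 271.07) / 1540 = 14.55 / 1540 = 0.009448.
Q = Σ(K_i·b_i) · W · i = 1176 × 1070 × 0.009448 = 11887 m³/day.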